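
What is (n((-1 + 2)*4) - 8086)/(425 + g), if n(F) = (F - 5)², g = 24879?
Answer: -8085/25304 ≈ -0.31951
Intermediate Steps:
n(F) = (-5 + F)²
(n((-1 + 2)*4) - 8086)/(425 + g) = ((-5 + (-1 + 2)*4)² - 8086)/(425 + 24879) = ((-5 + 1*4)² - 8086)/25304 = ((-5 + 4)² - 8086)*(1/25304) = ((-1)² - 8086)*(1/25304) = (1 - 8086)*(1/25304) = -8085*1/25304 = -8085/25304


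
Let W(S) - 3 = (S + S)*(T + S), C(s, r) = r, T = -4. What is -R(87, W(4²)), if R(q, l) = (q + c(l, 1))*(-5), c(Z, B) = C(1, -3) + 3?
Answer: 435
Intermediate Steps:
c(Z, B) = 0 (c(Z, B) = -3 + 3 = 0)
W(S) = 3 + 2*S*(-4 + S) (W(S) = 3 + (S + S)*(-4 + S) = 3 + (2*S)*(-4 + S) = 3 + 2*S*(-4 + S))
R(q, l) = -5*q (R(q, l) = (q + 0)*(-5) = q*(-5) = -5*q)
-R(87, W(4²)) = -(-5)*87 = -1*(-435) = 435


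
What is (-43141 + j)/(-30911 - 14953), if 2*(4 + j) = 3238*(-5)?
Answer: 305/273 ≈ 1.1172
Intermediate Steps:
j = -8099 (j = -4 + (3238*(-5))/2 = -4 + (1/2)*(-16190) = -4 - 8095 = -8099)
(-43141 + j)/(-30911 - 14953) = (-43141 - 8099)/(-30911 - 14953) = -51240/(-45864) = -51240*(-1/45864) = 305/273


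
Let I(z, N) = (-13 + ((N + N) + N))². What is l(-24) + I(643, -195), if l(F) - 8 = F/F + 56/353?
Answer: 126237445/353 ≈ 3.5761e+5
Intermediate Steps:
l(F) = 3233/353 (l(F) = 8 + (F/F + 56/353) = 8 + (1 + 56*(1/353)) = 8 + (1 + 56/353) = 8 + 409/353 = 3233/353)
I(z, N) = (-13 + 3*N)² (I(z, N) = (-13 + (2*N + N))² = (-13 + 3*N)²)
l(-24) + I(643, -195) = 3233/353 + (-13 + 3*(-195))² = 3233/353 + (-13 - 585)² = 3233/353 + (-598)² = 3233/353 + 357604 = 126237445/353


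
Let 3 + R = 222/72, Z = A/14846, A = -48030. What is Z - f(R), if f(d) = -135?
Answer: 978090/7423 ≈ 131.76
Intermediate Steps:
Z = -24015/7423 (Z = -48030/14846 = -48030*1/14846 = -24015/7423 ≈ -3.2352)
R = 1/12 (R = -3 + 222/72 = -3 + 222*(1/72) = -3 + 37/12 = 1/12 ≈ 0.083333)
Z - f(R) = -24015/7423 - 1*(-135) = -24015/7423 + 135 = 978090/7423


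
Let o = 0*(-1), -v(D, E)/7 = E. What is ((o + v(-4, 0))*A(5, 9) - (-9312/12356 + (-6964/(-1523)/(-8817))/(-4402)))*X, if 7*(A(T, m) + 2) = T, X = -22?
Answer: -1513722880805300/91297459968699 ≈ -16.580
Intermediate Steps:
v(D, E) = -7*E
A(T, m) = -2 + T/7
o = 0
((o + v(-4, 0))*A(5, 9) - (-9312/12356 + (-6964/(-1523)/(-8817))/(-4402)))*X = ((0 - 7*0)*(-2 + (⅐)*5) - (-9312/12356 + (-6964/(-1523)/(-8817))/(-4402)))*(-22) = ((0 + 0)*(-2 + 5/7) - (-9312*1/12356 + (-6964*(-1/1523)*(-1/8817))*(-1/4402)))*(-22) = (0*(-9/7) - (-2328/3089 + ((6964/1523)*(-1/8817))*(-1/4402)))*(-22) = (0 - (-2328/3089 - 6964/13428291*(-1/4402)))*(-22) = (0 - (-2328/3089 + 3482/29555668491))*(-22) = (0 - 1*(-68805585491150/91297459968699))*(-22) = (0 + 68805585491150/91297459968699)*(-22) = (68805585491150/91297459968699)*(-22) = -1513722880805300/91297459968699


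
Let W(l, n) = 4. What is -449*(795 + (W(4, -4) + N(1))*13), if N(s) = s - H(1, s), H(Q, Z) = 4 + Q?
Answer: -356955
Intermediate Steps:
N(s) = -5 + s (N(s) = s - (4 + 1) = s - 1*5 = s - 5 = -5 + s)
-449*(795 + (W(4, -4) + N(1))*13) = -449*(795 + (4 + (-5 + 1))*13) = -449*(795 + (4 - 4)*13) = -449*(795 + 0*13) = -449*(795 + 0) = -449*795 = -356955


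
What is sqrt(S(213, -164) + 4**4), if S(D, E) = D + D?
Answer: sqrt(682) ≈ 26.115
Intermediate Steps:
S(D, E) = 2*D
sqrt(S(213, -164) + 4**4) = sqrt(2*213 + 4**4) = sqrt(426 + 256) = sqrt(682)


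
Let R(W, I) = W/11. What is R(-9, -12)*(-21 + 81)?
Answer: -540/11 ≈ -49.091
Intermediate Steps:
R(W, I) = W/11 (R(W, I) = W*(1/11) = W/11)
R(-9, -12)*(-21 + 81) = ((1/11)*(-9))*(-21 + 81) = -9/11*60 = -540/11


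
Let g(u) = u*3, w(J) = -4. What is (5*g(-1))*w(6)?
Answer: 60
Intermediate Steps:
g(u) = 3*u
(5*g(-1))*w(6) = (5*(3*(-1)))*(-4) = (5*(-3))*(-4) = -15*(-4) = 60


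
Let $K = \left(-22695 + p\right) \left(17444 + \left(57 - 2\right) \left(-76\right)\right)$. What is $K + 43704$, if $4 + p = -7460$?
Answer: $-399985272$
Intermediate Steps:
$p = -7464$ ($p = -4 - 7460 = -7464$)
$K = -400028976$ ($K = \left(-22695 - 7464\right) \left(17444 + \left(57 - 2\right) \left(-76\right)\right) = - 30159 \left(17444 + 55 \left(-76\right)\right) = - 30159 \left(17444 - 4180\right) = \left(-30159\right) 13264 = -400028976$)
$K + 43704 = -400028976 + 43704 = -399985272$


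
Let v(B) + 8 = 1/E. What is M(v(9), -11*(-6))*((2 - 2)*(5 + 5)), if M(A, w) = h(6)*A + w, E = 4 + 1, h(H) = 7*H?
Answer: 0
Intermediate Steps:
E = 5
v(B) = -39/5 (v(B) = -8 + 1/5 = -8 + ⅕ = -39/5)
M(A, w) = w + 42*A (M(A, w) = (7*6)*A + w = 42*A + w = w + 42*A)
M(v(9), -11*(-6))*((2 - 2)*(5 + 5)) = (-11*(-6) + 42*(-39/5))*((2 - 2)*(5 + 5)) = (66 - 1638/5)*(0*10) = -1308/5*0 = 0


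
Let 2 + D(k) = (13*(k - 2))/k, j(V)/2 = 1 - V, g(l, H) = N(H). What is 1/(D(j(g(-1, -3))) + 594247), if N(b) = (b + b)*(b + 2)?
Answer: 5/2971303 ≈ 1.6828e-6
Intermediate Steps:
N(b) = 2*b*(2 + b) (N(b) = (2*b)*(2 + b) = 2*b*(2 + b))
g(l, H) = 2*H*(2 + H)
j(V) = 2 - 2*V (j(V) = 2*(1 - V) = 2 - 2*V)
D(k) = -2 + (-26 + 13*k)/k (D(k) = -2 + (13*(k - 2))/k = -2 + (13*(-2 + k))/k = -2 + (-26 + 13*k)/k)
1/(D(j(g(-1, -3))) + 594247) = 1/((11 - 26/(2 - 4*(-3)*(2 - 3))) + 594247) = 1/((11 - 26/(2 - 4*(-3)*(-1))) + 594247) = 1/((11 - 26/(2 - 2*6)) + 594247) = 1/((11 - 26/(2 - 12)) + 594247) = 1/((11 - 26/(-10)) + 594247) = 1/((11 - 26*(-1/10)) + 594247) = 1/((11 + 13/5) + 594247) = 1/(68/5 + 594247) = 1/(2971303/5) = 5/2971303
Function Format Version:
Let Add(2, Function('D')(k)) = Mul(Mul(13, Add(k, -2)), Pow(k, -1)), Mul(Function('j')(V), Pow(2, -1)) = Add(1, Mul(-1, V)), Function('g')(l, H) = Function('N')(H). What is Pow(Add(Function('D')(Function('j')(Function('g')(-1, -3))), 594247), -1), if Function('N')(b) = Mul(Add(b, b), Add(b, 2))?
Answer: Rational(5, 2971303) ≈ 1.6828e-6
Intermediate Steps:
Function('N')(b) = Mul(2, b, Add(2, b)) (Function('N')(b) = Mul(Mul(2, b), Add(2, b)) = Mul(2, b, Add(2, b)))
Function('g')(l, H) = Mul(2, H, Add(2, H))
Function('j')(V) = Add(2, Mul(-2, V)) (Function('j')(V) = Mul(2, Add(1, Mul(-1, V))) = Add(2, Mul(-2, V)))
Function('D')(k) = Add(-2, Mul(Pow(k, -1), Add(-26, Mul(13, k)))) (Function('D')(k) = Add(-2, Mul(Mul(13, Add(k, -2)), Pow(k, -1))) = Add(-2, Mul(Mul(13, Add(-2, k)), Pow(k, -1))) = Add(-2, Mul(Add(-26, Mul(13, k)), Pow(k, -1))) = Add(-2, Mul(Pow(k, -1), Add(-26, Mul(13, k)))))
Pow(Add(Function('D')(Function('j')(Function('g')(-1, -3))), 594247), -1) = Pow(Add(Add(11, Mul(-26, Pow(Add(2, Mul(-2, Mul(2, -3, Add(2, -3)))), -1))), 594247), -1) = Pow(Add(Add(11, Mul(-26, Pow(Add(2, Mul(-2, Mul(2, -3, -1))), -1))), 594247), -1) = Pow(Add(Add(11, Mul(-26, Pow(Add(2, Mul(-2, 6)), -1))), 594247), -1) = Pow(Add(Add(11, Mul(-26, Pow(Add(2, -12), -1))), 594247), -1) = Pow(Add(Add(11, Mul(-26, Pow(-10, -1))), 594247), -1) = Pow(Add(Add(11, Mul(-26, Rational(-1, 10))), 594247), -1) = Pow(Add(Add(11, Rational(13, 5)), 594247), -1) = Pow(Add(Rational(68, 5), 594247), -1) = Pow(Rational(2971303, 5), -1) = Rational(5, 2971303)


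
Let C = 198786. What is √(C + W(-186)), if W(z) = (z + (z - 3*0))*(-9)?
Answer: √202134 ≈ 449.59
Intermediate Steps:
W(z) = -18*z (W(z) = (z + (z + 0))*(-9) = (z + z)*(-9) = (2*z)*(-9) = -18*z)
√(C + W(-186)) = √(198786 - 18*(-186)) = √(198786 + 3348) = √202134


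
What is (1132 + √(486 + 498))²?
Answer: 1282408 + 4528*√246 ≈ 1.3534e+6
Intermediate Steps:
(1132 + √(486 + 498))² = (1132 + √984)² = (1132 + 2*√246)²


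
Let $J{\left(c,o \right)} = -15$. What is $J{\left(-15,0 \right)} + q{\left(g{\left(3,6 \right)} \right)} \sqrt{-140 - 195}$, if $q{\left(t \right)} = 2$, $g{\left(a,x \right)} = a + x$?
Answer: $-15 + 2 i \sqrt{335} \approx -15.0 + 36.606 i$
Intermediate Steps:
$J{\left(-15,0 \right)} + q{\left(g{\left(3,6 \right)} \right)} \sqrt{-140 - 195} = -15 + 2 \sqrt{-140 - 195} = -15 + 2 \sqrt{-335} = -15 + 2 i \sqrt{335}$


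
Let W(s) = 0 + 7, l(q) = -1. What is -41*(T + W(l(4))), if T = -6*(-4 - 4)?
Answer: -2255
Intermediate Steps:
W(s) = 7
T = 48 (T = -6*(-8) = 48)
-41*(T + W(l(4))) = -41*(48 + 7) = -41*55 = -2255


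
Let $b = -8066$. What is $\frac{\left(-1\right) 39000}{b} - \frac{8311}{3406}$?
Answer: $\frac{32898737}{13736398} \approx 2.395$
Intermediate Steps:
$\frac{\left(-1\right) 39000}{b} - \frac{8311}{3406} = \frac{\left(-1\right) 39000}{-8066} - \frac{8311}{3406} = \left(-39000\right) \left(- \frac{1}{8066}\right) - \frac{8311}{3406} = \frac{19500}{4033} - \frac{8311}{3406} = \frac{32898737}{13736398}$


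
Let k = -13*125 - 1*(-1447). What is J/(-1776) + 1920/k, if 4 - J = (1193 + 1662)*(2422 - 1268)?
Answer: 48586719/26344 ≈ 1844.3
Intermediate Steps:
k = -178 (k = -1625 + 1447 = -178)
J = -3294666 (J = 4 - (1193 + 1662)*(2422 - 1268) = 4 - 2855*1154 = 4 - 1*3294670 = 4 - 3294670 = -3294666)
J/(-1776) + 1920/k = -3294666/(-1776) + 1920/(-178) = -3294666*(-1/1776) + 1920*(-1/178) = 549111/296 - 960/89 = 48586719/26344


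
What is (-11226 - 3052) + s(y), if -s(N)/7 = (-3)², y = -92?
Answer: -14341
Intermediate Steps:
s(N) = -63 (s(N) = -7*(-3)² = -7*9 = -63)
(-11226 - 3052) + s(y) = (-11226 - 3052) - 63 = -14278 - 63 = -14341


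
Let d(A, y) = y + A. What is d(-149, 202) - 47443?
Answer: -47390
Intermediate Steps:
d(A, y) = A + y
d(-149, 202) - 47443 = (-149 + 202) - 47443 = 53 - 47443 = -47390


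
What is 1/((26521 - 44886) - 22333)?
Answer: -1/40698 ≈ -2.4571e-5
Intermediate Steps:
1/((26521 - 44886) - 22333) = 1/(-18365 - 22333) = 1/(-40698) = -1/40698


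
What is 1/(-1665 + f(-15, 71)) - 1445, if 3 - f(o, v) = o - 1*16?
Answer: -2356796/1631 ≈ -1445.0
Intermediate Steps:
f(o, v) = 19 - o (f(o, v) = 3 - (o - 1*16) = 3 - (o - 16) = 3 - (-16 + o) = 3 + (16 - o) = 19 - o)
1/(-1665 + f(-15, 71)) - 1445 = 1/(-1665 + (19 - 1*(-15))) - 1445 = 1/(-1665 + (19 + 15)) - 1445 = 1/(-1665 + 34) - 1445 = 1/(-1631) - 1445 = -1/1631 - 1445 = -2356796/1631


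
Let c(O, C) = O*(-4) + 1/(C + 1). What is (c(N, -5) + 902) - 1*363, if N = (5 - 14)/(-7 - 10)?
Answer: 36491/68 ≈ 536.63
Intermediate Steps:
N = 9/17 (N = -9/(-17) = -9*(-1/17) = 9/17 ≈ 0.52941)
c(O, C) = 1/(1 + C) - 4*O (c(O, C) = -4*O + 1/(1 + C) = 1/(1 + C) - 4*O)
(c(N, -5) + 902) - 1*363 = ((1 - 4*9/17 - 4*(-5)*9/17)/(1 - 5) + 902) - 1*363 = ((1 - 36/17 + 180/17)/(-4) + 902) - 363 = (-¼*161/17 + 902) - 363 = (-161/68 + 902) - 363 = 61175/68 - 363 = 36491/68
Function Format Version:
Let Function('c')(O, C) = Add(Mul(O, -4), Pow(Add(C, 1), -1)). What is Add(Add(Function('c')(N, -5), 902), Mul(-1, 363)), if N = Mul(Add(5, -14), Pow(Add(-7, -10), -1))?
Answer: Rational(36491, 68) ≈ 536.63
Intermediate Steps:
N = Rational(9, 17) (N = Mul(-9, Pow(-17, -1)) = Mul(-9, Rational(-1, 17)) = Rational(9, 17) ≈ 0.52941)
Function('c')(O, C) = Add(Pow(Add(1, C), -1), Mul(-4, O)) (Function('c')(O, C) = Add(Mul(-4, O), Pow(Add(1, C), -1)) = Add(Pow(Add(1, C), -1), Mul(-4, O)))
Add(Add(Function('c')(N, -5), 902), Mul(-1, 363)) = Add(Add(Mul(Pow(Add(1, -5), -1), Add(1, Mul(-4, Rational(9, 17)), Mul(-4, -5, Rational(9, 17)))), 902), Mul(-1, 363)) = Add(Add(Mul(Pow(-4, -1), Add(1, Rational(-36, 17), Rational(180, 17))), 902), -363) = Add(Add(Mul(Rational(-1, 4), Rational(161, 17)), 902), -363) = Add(Add(Rational(-161, 68), 902), -363) = Add(Rational(61175, 68), -363) = Rational(36491, 68)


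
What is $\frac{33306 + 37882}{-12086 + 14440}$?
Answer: $\frac{35594}{1177} \approx 30.241$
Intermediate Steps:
$\frac{33306 + 37882}{-12086 + 14440} = \frac{71188}{2354} = 71188 \cdot \frac{1}{2354} = \frac{35594}{1177}$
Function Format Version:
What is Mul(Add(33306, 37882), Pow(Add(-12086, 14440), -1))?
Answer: Rational(35594, 1177) ≈ 30.241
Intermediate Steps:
Mul(Add(33306, 37882), Pow(Add(-12086, 14440), -1)) = Mul(71188, Pow(2354, -1)) = Mul(71188, Rational(1, 2354)) = Rational(35594, 1177)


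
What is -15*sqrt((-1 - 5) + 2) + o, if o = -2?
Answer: -2 - 30*I ≈ -2.0 - 30.0*I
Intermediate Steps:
-15*sqrt((-1 - 5) + 2) + o = -15*sqrt((-1 - 5) + 2) - 2 = -15*sqrt(-6 + 2) - 2 = -30*I - 2 = -2 - 30*I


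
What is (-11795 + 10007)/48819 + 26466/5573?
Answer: 427359710/90689429 ≈ 4.7123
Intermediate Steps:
(-11795 + 10007)/48819 + 26466/5573 = -1788*1/48819 + 26466*(1/5573) = -596/16273 + 26466/5573 = 427359710/90689429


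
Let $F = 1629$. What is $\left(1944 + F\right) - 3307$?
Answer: $266$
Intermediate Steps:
$\left(1944 + F\right) - 3307 = \left(1944 + 1629\right) - 3307 = 3573 - 3307 = 266$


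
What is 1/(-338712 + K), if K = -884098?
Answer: -1/1222810 ≈ -8.1779e-7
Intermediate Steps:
1/(-338712 + K) = 1/(-338712 - 884098) = 1/(-1222810) = -1/1222810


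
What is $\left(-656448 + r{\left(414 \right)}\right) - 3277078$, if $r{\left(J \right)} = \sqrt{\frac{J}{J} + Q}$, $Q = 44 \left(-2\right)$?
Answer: $-3933526 + i \sqrt{87} \approx -3.9335 \cdot 10^{6} + 9.3274 i$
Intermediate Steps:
$Q = -88$
$r{\left(J \right)} = i \sqrt{87}$ ($r{\left(J \right)} = \sqrt{\frac{J}{J} - 88} = \sqrt{1 - 88} = \sqrt{-87} = i \sqrt{87}$)
$\left(-656448 + r{\left(414 \right)}\right) - 3277078 = \left(-656448 + i \sqrt{87}\right) - 3277078 = -3933526 + i \sqrt{87}$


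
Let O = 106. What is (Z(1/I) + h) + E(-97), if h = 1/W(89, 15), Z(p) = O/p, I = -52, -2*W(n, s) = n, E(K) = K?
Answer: -499203/89 ≈ -5609.0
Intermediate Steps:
W(n, s) = -n/2
Z(p) = 106/p
h = -2/89 (h = 1/(-½*89) = 1/(-89/2) = -2/89 ≈ -0.022472)
(Z(1/I) + h) + E(-97) = (106/(1/(-52)) - 2/89) - 97 = (106/(-1/52) - 2/89) - 97 = (106*(-52) - 2/89) - 97 = (-5512 - 2/89) - 97 = -490570/89 - 97 = -499203/89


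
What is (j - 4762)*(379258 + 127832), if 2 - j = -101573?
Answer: 49092904170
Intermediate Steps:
j = 101575 (j = 2 - 1*(-101573) = 2 + 101573 = 101575)
(j - 4762)*(379258 + 127832) = (101575 - 4762)*(379258 + 127832) = 96813*507090 = 49092904170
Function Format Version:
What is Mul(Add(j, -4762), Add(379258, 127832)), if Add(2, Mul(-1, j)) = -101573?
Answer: 49092904170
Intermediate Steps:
j = 101575 (j = Add(2, Mul(-1, -101573)) = Add(2, 101573) = 101575)
Mul(Add(j, -4762), Add(379258, 127832)) = Mul(Add(101575, -4762), Add(379258, 127832)) = Mul(96813, 507090) = 49092904170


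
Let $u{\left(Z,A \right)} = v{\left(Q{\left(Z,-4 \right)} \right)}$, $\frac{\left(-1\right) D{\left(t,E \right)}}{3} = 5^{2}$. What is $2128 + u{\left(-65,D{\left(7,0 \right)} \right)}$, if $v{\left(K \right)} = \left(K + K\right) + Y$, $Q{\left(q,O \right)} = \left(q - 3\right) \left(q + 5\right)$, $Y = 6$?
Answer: $10294$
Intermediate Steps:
$Q{\left(q,O \right)} = \left(-3 + q\right) \left(5 + q\right)$
$D{\left(t,E \right)} = -75$ ($D{\left(t,E \right)} = - 3 \cdot 5^{2} = \left(-3\right) 25 = -75$)
$v{\left(K \right)} = 6 + 2 K$ ($v{\left(K \right)} = \left(K + K\right) + 6 = 2 K + 6 = 6 + 2 K$)
$u{\left(Z,A \right)} = -24 + 2 Z^{2} + 4 Z$ ($u{\left(Z,A \right)} = 6 + 2 \left(-15 + Z^{2} + 2 Z\right) = 6 + \left(-30 + 2 Z^{2} + 4 Z\right) = -24 + 2 Z^{2} + 4 Z$)
$2128 + u{\left(-65,D{\left(7,0 \right)} \right)} = 2128 + \left(-24 + 2 \left(-65\right)^{2} + 4 \left(-65\right)\right) = 2128 - -8166 = 2128 + 8166 = 10294$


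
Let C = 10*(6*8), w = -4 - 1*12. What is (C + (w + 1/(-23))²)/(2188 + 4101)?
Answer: 390081/3326881 ≈ 0.11725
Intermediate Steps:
w = -16 (w = -4 - 12 = -16)
C = 480 (C = 10*48 = 480)
(C + (w + 1/(-23))²)/(2188 + 4101) = (480 + (-16 + 1/(-23))²)/(2188 + 4101) = (480 + (-16 - 1/23)²)/6289 = (480 + (-369/23)²)*(1/6289) = (480 + 136161/529)*(1/6289) = (390081/529)*(1/6289) = 390081/3326881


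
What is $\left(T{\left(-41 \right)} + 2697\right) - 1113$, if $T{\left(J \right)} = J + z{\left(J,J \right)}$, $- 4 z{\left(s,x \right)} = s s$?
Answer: $\frac{4491}{4} \approx 1122.8$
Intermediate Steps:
$z{\left(s,x \right)} = - \frac{s^{2}}{4}$ ($z{\left(s,x \right)} = - \frac{s s}{4} = - \frac{s^{2}}{4}$)
$T{\left(J \right)} = J - \frac{J^{2}}{4}$
$\left(T{\left(-41 \right)} + 2697\right) - 1113 = \left(\frac{1}{4} \left(-41\right) \left(4 - -41\right) + 2697\right) - 1113 = \left(\frac{1}{4} \left(-41\right) \left(4 + 41\right) + 2697\right) - 1113 = \left(\frac{1}{4} \left(-41\right) 45 + 2697\right) - 1113 = \left(- \frac{1845}{4} + 2697\right) - 1113 = \frac{8943}{4} - 1113 = \frac{4491}{4}$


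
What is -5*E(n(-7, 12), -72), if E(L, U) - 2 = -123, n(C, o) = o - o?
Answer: 605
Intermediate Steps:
n(C, o) = 0
E(L, U) = -121 (E(L, U) = 2 - 123 = -121)
-5*E(n(-7, 12), -72) = -5*(-121) = 605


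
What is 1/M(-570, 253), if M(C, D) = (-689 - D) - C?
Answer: -1/372 ≈ -0.0026882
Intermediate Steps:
M(C, D) = -689 - C - D
1/M(-570, 253) = 1/(-689 - 1*(-570) - 1*253) = 1/(-689 + 570 - 253) = 1/(-372) = -1/372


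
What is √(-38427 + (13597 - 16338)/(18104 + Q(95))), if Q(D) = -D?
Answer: 2*I*√346190300646/6003 ≈ 196.03*I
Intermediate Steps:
√(-38427 + (13597 - 16338)/(18104 + Q(95))) = √(-38427 + (13597 - 16338)/(18104 - 1*95)) = √(-38427 - 2741/(18104 - 95)) = √(-38427 - 2741/18009) = √(-692034584/18009) = 2*I*√346190300646/6003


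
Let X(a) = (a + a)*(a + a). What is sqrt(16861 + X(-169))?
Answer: sqrt(131105) ≈ 362.08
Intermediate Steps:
X(a) = 4*a**2 (X(a) = (2*a)*(2*a) = 4*a**2)
sqrt(16861 + X(-169)) = sqrt(16861 + 4*(-169)**2) = sqrt(16861 + 4*28561) = sqrt(16861 + 114244) = sqrt(131105)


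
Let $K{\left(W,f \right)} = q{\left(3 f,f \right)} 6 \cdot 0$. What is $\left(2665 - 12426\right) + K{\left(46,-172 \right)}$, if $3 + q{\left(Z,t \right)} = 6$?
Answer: $-9761$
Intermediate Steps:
$q{\left(Z,t \right)} = 3$ ($q{\left(Z,t \right)} = -3 + 6 = 3$)
$K{\left(W,f \right)} = 0$ ($K{\left(W,f \right)} = 3 \cdot 6 \cdot 0 = 18 \cdot 0 = 0$)
$\left(2665 - 12426\right) + K{\left(46,-172 \right)} = \left(2665 - 12426\right) + 0 = -9761 + 0 = -9761$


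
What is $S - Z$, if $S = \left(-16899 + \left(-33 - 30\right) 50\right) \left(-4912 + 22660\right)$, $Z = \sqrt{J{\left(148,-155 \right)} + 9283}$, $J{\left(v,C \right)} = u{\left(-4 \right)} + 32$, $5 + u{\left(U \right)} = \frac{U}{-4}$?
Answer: $-355829652 - \sqrt{9311} \approx -3.5583 \cdot 10^{8}$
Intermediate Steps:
$u{\left(U \right)} = -5 - \frac{U}{4}$ ($u{\left(U \right)} = -5 + \frac{U}{-4} = -5 + U \left(- \frac{1}{4}\right) = -5 - \frac{U}{4}$)
$J{\left(v,C \right)} = 28$ ($J{\left(v,C \right)} = \left(-5 - -1\right) + 32 = \left(-5 + 1\right) + 32 = -4 + 32 = 28$)
$Z = \sqrt{9311}$ ($Z = \sqrt{28 + 9283} = \sqrt{9311} \approx 96.494$)
$S = -355829652$ ($S = \left(-16899 - 3150\right) 17748 = \left(-20049\right) 17748 = -355829652$)
$S - Z = -355829652 - \sqrt{9311}$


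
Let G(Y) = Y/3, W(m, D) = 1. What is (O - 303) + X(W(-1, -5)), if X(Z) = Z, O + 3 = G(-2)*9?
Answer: -311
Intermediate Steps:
G(Y) = Y/3 (G(Y) = Y*(1/3) = Y/3)
O = -9 (O = -3 + ((1/3)*(-2))*9 = -3 - 2/3*9 = -3 - 6 = -9)
(O - 303) + X(W(-1, -5)) = (-9 - 303) + 1 = -312 + 1 = -311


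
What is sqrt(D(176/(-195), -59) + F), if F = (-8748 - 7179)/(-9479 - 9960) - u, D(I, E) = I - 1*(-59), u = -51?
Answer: sqrt(1579359557175855)/3790605 ≈ 10.484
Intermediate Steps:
D(I, E) = 59 + I (D(I, E) = I + 59 = 59 + I)
F = 1007316/19439 (F = (-8748 - 7179)/(-9479 - 9960) - 1*(-51) = -15927/(-19439) + 51 = -15927*(-1/19439) + 51 = 15927/19439 + 51 = 1007316/19439 ≈ 51.819)
sqrt(D(176/(-195), -59) + F) = sqrt((59 + 176/(-195)) + 1007316/19439) = sqrt((59 + 176*(-1/195)) + 1007316/19439) = sqrt((59 - 176/195) + 1007316/19439) = sqrt(11329/195 + 1007316/19439) = sqrt(416651051/3790605) = sqrt(1579359557175855)/3790605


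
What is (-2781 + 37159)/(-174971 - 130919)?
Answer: -17189/152945 ≈ -0.11239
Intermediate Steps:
(-2781 + 37159)/(-174971 - 130919) = 34378/(-305890) = 34378*(-1/305890) = -17189/152945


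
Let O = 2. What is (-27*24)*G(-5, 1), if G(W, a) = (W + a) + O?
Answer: 1296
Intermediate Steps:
G(W, a) = 2 + W + a (G(W, a) = (W + a) + 2 = 2 + W + a)
(-27*24)*G(-5, 1) = (-27*24)*(2 - 5 + 1) = -648*(-2) = 1296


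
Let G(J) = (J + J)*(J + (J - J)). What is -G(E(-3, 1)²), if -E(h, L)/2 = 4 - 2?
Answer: -512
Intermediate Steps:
E(h, L) = -4 (E(h, L) = -2*(4 - 2) = -2*2 = -4)
G(J) = 2*J² (G(J) = (2*J)*(J + 0) = (2*J)*J = 2*J²)
-G(E(-3, 1)²) = -2*((-4)²)² = -2*16² = -2*256 = -1*512 = -512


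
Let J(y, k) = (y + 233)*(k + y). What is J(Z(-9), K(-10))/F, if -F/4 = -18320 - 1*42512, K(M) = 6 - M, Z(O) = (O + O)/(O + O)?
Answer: 1989/121664 ≈ 0.016348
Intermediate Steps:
Z(O) = 1 (Z(O) = (2*O)/((2*O)) = (2*O)*(1/(2*O)) = 1)
J(y, k) = (233 + y)*(k + y)
F = 243328 (F = -4*(-18320 - 1*42512) = -4*(-18320 - 42512) = -4*(-60832) = 243328)
J(Z(-9), K(-10))/F = (1² + 233*(6 - 1*(-10)) + 233*1 + (6 - 1*(-10))*1)/243328 = (1 + 233*(6 + 10) + 233 + (6 + 10)*1)*(1/243328) = (1 + 233*16 + 233 + 16*1)*(1/243328) = (1 + 3728 + 233 + 16)*(1/243328) = 3978*(1/243328) = 1989/121664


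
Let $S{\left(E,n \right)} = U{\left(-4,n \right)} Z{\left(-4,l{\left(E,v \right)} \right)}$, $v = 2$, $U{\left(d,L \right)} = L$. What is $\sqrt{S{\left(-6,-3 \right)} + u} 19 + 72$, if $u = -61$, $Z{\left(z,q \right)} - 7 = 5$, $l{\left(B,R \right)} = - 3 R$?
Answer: $72 + 19 i \sqrt{97} \approx 72.0 + 187.13 i$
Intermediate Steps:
$Z{\left(z,q \right)} = 12$ ($Z{\left(z,q \right)} = 7 + 5 = 12$)
$S{\left(E,n \right)} = 12 n$ ($S{\left(E,n \right)} = n 12 = 12 n$)
$\sqrt{S{\left(-6,-3 \right)} + u} 19 + 72 = \sqrt{12 \left(-3\right) - 61} \cdot 19 + 72 = \sqrt{-36 - 61} \cdot 19 + 72 = \sqrt{-97} \cdot 19 + 72 = i \sqrt{97} \cdot 19 + 72 = 19 i \sqrt{97} + 72 = 72 + 19 i \sqrt{97}$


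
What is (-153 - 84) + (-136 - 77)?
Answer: -450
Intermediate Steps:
(-153 - 84) + (-136 - 77) = -237 - 213 = -450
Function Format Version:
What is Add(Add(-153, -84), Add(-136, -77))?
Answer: -450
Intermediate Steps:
Add(Add(-153, -84), Add(-136, -77)) = Add(-237, -213) = -450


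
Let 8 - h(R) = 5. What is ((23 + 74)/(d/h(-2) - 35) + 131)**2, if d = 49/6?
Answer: 5530153225/337561 ≈ 16383.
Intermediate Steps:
d = 49/6 (d = 49*(1/6) = 49/6 ≈ 8.1667)
h(R) = 3 (h(R) = 8 - 1*5 = 8 - 5 = 3)
((23 + 74)/(d/h(-2) - 35) + 131)**2 = ((23 + 74)/((49/6)/3 - 35) + 131)**2 = (97/((49/6)*(1/3) - 35) + 131)**2 = (97/(49/18 - 35) + 131)**2 = (97/(-581/18) + 131)**2 = (97*(-18/581) + 131)**2 = (-1746/581 + 131)**2 = (74365/581)**2 = 5530153225/337561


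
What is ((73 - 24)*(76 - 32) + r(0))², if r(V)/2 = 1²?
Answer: 4656964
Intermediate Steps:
r(V) = 2 (r(V) = 2*1² = 2*1 = 2)
((73 - 24)*(76 - 32) + r(0))² = ((73 - 24)*(76 - 32) + 2)² = (49*44 + 2)² = (2156 + 2)² = 2158² = 4656964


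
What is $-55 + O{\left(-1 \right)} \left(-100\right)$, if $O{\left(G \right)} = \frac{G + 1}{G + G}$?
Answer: $-55$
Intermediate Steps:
$O{\left(G \right)} = \frac{1 + G}{2 G}$
$-55 + O{\left(-1 \right)} \left(-100\right) = -55 + \frac{1 - 1}{2 \left(-1\right)} \left(-100\right) = -55 + \frac{1}{2} \left(-1\right) 0 \left(-100\right) = -55 + 0 \left(-100\right) = -55 + 0 = -55$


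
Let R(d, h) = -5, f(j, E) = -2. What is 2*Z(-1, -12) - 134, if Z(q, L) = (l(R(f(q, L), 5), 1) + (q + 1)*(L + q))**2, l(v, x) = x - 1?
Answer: -134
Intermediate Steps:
l(v, x) = -1 + x
Z(q, L) = (1 + q)**2*(L + q)**2 (Z(q, L) = ((-1 + 1) + (q + 1)*(L + q))**2 = (0 + (1 + q)*(L + q))**2 = ((1 + q)*(L + q))**2 = (1 + q)**2*(L + q)**2)
2*Z(-1, -12) - 134 = 2*(-12 - 1 + (-1)**2 - 12*(-1))**2 - 134 = 2*(-12 - 1 + 1 + 12)**2 - 134 = 2*0**2 - 134 = 2*0 - 134 = 0 - 134 = -134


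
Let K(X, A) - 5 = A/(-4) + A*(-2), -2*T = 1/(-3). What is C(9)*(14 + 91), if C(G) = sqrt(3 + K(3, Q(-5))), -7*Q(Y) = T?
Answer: 15*sqrt(6314)/4 ≈ 297.98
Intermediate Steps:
T = 1/6 (T = -1/2/(-3) = -1/2*(-1/3) = 1/6 ≈ 0.16667)
Q(Y) = -1/42 (Q(Y) = -1/7*1/6 = -1/42)
K(X, A) = 5 - 9*A/4 (K(X, A) = 5 + (A/(-4) + A*(-2)) = 5 + (A*(-1/4) - 2*A) = 5 + (-A/4 - 2*A) = 5 - 9*A/4)
C(G) = sqrt(6314)/28 (C(G) = sqrt(3 + (5 - 9/4*(-1/42))) = sqrt(3 + (5 + 3/56)) = sqrt(3 + 283/56) = sqrt(451/56) = sqrt(6314)/28)
C(9)*(14 + 91) = (sqrt(6314)/28)*(14 + 91) = (sqrt(6314)/28)*105 = 15*sqrt(6314)/4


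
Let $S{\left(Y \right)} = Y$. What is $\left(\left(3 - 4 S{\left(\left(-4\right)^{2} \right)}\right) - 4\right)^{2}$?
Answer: $4225$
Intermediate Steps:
$\left(\left(3 - 4 S{\left(\left(-4\right)^{2} \right)}\right) - 4\right)^{2} = \left(\left(3 - 4 \left(-4\right)^{2}\right) - 4\right)^{2} = \left(\left(3 - 64\right) - 4\right)^{2} = \left(-61 - 4\right)^{2} = \left(-65\right)^{2} = 4225$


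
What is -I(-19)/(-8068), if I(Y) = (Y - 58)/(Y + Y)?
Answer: 77/306584 ≈ 0.00025115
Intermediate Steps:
I(Y) = (-58 + Y)/(2*Y) (I(Y) = (-58 + Y)/((2*Y)) = (-58 + Y)*(1/(2*Y)) = (-58 + Y)/(2*Y))
-I(-19)/(-8068) = -(½)*(-58 - 19)/(-19)/(-8068) = -(½)*(-1/19)*(-77)*(-1)/8068 = -77*(-1)/(38*8068) = -1*(-77/306584) = 77/306584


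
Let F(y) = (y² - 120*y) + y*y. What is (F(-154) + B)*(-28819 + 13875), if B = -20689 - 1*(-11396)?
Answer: -846114336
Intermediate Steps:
F(y) = -120*y + 2*y² (F(y) = (y² - 120*y) + y² = -120*y + 2*y²)
B = -9293 (B = -20689 + 11396 = -9293)
(F(-154) + B)*(-28819 + 13875) = (2*(-154)*(-60 - 154) - 9293)*(-28819 + 13875) = (2*(-154)*(-214) - 9293)*(-14944) = (65912 - 9293)*(-14944) = 56619*(-14944) = -846114336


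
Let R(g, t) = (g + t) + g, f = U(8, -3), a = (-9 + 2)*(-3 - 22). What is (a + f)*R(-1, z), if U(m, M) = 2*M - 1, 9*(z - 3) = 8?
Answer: 952/3 ≈ 317.33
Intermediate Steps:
z = 35/9 (z = 3 + (1/9)*8 = 3 + 8/9 = 35/9 ≈ 3.8889)
a = 175 (a = -7*(-25) = 175)
U(m, M) = -1 + 2*M
f = -7 (f = -1 + 2*(-3) = -1 - 6 = -7)
R(g, t) = t + 2*g
(a + f)*R(-1, z) = (175 - 7)*(35/9 + 2*(-1)) = 168*(35/9 - 2) = 168*(17/9) = 952/3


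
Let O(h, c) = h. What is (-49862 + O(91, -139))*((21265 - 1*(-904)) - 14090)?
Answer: -402099909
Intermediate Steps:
(-49862 + O(91, -139))*((21265 - 1*(-904)) - 14090) = (-49862 + 91)*((21265 - 1*(-904)) - 14090) = -49771*((21265 + 904) - 14090) = -49771*(22169 - 14090) = -49771*8079 = -402099909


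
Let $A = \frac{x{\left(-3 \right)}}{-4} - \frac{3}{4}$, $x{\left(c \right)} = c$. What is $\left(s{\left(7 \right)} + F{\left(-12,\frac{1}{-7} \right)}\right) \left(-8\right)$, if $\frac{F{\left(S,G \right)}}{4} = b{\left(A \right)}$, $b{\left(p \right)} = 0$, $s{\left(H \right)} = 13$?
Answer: $-104$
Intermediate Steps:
$A = 0$ ($A = - \frac{3}{-4} - \frac{3}{4} = \left(-3\right) \left(- \frac{1}{4}\right) - \frac{3}{4} = \frac{3}{4} - \frac{3}{4} = 0$)
$F{\left(S,G \right)} = 0$ ($F{\left(S,G \right)} = 4 \cdot 0 = 0$)
$\left(s{\left(7 \right)} + F{\left(-12,\frac{1}{-7} \right)}\right) \left(-8\right) = \left(13 + 0\right) \left(-8\right) = 13 \left(-8\right) = -104$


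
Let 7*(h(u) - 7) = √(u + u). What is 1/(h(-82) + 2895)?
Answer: 71099/206329380 - 7*I*√41/206329380 ≈ 0.00034459 - 2.1723e-7*I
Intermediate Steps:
h(u) = 7 + √2*√u/7 (h(u) = 7 + √(u + u)/7 = 7 + √(2*u)/7 = 7 + (√2*√u)/7 = 7 + √2*√u/7)
1/(h(-82) + 2895) = 1/((7 + √2*√(-82)/7) + 2895) = 1/((7 + √2*(I*√82)/7) + 2895) = 1/((7 + 2*I*√41/7) + 2895) = 1/(2902 + 2*I*√41/7)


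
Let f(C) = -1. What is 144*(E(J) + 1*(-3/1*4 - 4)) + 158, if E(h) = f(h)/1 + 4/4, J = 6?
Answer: -2146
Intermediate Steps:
E(h) = 0 (E(h) = -1/1 + 4/4 = -1*1 + 4*(¼) = -1 + 1 = 0)
144*(E(J) + 1*(-3/1*4 - 4)) + 158 = 144*(0 + 1*(-3/1*4 - 4)) + 158 = 144*(0 + 1*(-3*1*4 - 4)) + 158 = 144*(0 + 1*(-3*4 - 4)) + 158 = 144*(0 + 1*(-12 - 4)) + 158 = 144*(0 + 1*(-16)) + 158 = 144*(0 - 16) + 158 = 144*(-16) + 158 = -2304 + 158 = -2146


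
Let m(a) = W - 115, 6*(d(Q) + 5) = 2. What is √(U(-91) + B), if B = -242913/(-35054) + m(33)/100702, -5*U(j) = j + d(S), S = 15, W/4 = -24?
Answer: √15801770809643448630/778678215 ≈ 5.1050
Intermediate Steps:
W = -96 (W = 4*(-24) = -96)
d(Q) = -14/3 (d(Q) = -5 + (⅙)*2 = -5 + ⅓ = -14/3)
m(a) = -211 (m(a) = -96 - 115 = -211)
U(j) = 14/15 - j/5 (U(j) = -(j - 14/3)/5 = -(-14/3 + j)/5 = 14/15 - j/5)
B = 359623949/51911881 (B = -242913/(-35054) - 211/100702 = -242913*(-1/35054) - 211*1/100702 = 14289/2062 - 211/100702 = 359623949/51911881 ≈ 6.9276)
√(U(-91) + B) = √((14/15 - ⅕*(-91)) + 359623949/51911881) = √((14/15 + 91/5) + 359623949/51911881) = √(287/15 + 359623949/51911881) = √(20293069082/778678215) = √15801770809643448630/778678215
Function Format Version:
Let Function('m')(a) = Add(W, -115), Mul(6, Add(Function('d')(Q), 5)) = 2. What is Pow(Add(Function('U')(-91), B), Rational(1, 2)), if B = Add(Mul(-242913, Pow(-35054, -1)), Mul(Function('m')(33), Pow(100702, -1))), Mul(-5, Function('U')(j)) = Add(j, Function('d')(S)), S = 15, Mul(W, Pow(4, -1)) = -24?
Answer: Mul(Rational(1, 778678215), Pow(15801770809643448630, Rational(1, 2))) ≈ 5.1050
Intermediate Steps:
W = -96 (W = Mul(4, -24) = -96)
Function('d')(Q) = Rational(-14, 3) (Function('d')(Q) = Add(-5, Mul(Rational(1, 6), 2)) = Add(-5, Rational(1, 3)) = Rational(-14, 3))
Function('m')(a) = -211 (Function('m')(a) = Add(-96, -115) = -211)
Function('U')(j) = Add(Rational(14, 15), Mul(Rational(-1, 5), j)) (Function('U')(j) = Mul(Rational(-1, 5), Add(j, Rational(-14, 3))) = Mul(Rational(-1, 5), Add(Rational(-14, 3), j)) = Add(Rational(14, 15), Mul(Rational(-1, 5), j)))
B = Rational(359623949, 51911881) (B = Add(Mul(-242913, Pow(-35054, -1)), Mul(-211, Pow(100702, -1))) = Add(Mul(-242913, Rational(-1, 35054)), Mul(-211, Rational(1, 100702))) = Add(Rational(14289, 2062), Rational(-211, 100702)) = Rational(359623949, 51911881) ≈ 6.9276)
Pow(Add(Function('U')(-91), B), Rational(1, 2)) = Pow(Add(Add(Rational(14, 15), Mul(Rational(-1, 5), -91)), Rational(359623949, 51911881)), Rational(1, 2)) = Pow(Add(Add(Rational(14, 15), Rational(91, 5)), Rational(359623949, 51911881)), Rational(1, 2)) = Pow(Add(Rational(287, 15), Rational(359623949, 51911881)), Rational(1, 2)) = Pow(Rational(20293069082, 778678215), Rational(1, 2)) = Mul(Rational(1, 778678215), Pow(15801770809643448630, Rational(1, 2)))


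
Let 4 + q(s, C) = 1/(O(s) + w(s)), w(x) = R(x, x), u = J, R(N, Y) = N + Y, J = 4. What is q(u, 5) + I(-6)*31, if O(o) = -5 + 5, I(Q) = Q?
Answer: -1519/8 ≈ -189.88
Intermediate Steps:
O(o) = 0
u = 4
w(x) = 2*x (w(x) = x + x = 2*x)
q(s, C) = -4 + 1/(2*s) (q(s, C) = -4 + 1/(0 + 2*s) = -4 + 1/(2*s))
q(u, 5) + I(-6)*31 = (-4 + (1/2)/4) - 6*31 = (-4 + (1/2)*(1/4)) - 186 = (-4 + 1/8) - 186 = -31/8 - 186 = -1519/8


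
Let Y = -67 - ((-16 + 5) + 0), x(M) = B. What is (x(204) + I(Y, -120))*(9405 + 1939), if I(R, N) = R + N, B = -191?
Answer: -4163248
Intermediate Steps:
x(M) = -191
Y = -56 (Y = -67 - (-11 + 0) = -67 - 1*(-11) = -67 + 11 = -56)
I(R, N) = N + R
(x(204) + I(Y, -120))*(9405 + 1939) = (-191 + (-120 - 56))*(9405 + 1939) = (-191 - 176)*11344 = -367*11344 = -4163248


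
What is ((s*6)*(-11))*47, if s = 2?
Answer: -6204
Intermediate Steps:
((s*6)*(-11))*47 = ((2*6)*(-11))*47 = (12*(-11))*47 = -132*47 = -6204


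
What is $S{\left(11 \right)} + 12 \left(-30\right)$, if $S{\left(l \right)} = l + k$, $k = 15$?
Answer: $-334$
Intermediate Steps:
$S{\left(l \right)} = 15 + l$ ($S{\left(l \right)} = l + 15 = 15 + l$)
$S{\left(11 \right)} + 12 \left(-30\right) = \left(15 + 11\right) + 12 \left(-30\right) = 26 - 360 = -334$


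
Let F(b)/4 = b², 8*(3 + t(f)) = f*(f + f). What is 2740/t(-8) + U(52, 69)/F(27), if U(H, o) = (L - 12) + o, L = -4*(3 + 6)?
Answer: 2663371/12636 ≈ 210.78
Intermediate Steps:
L = -36 (L = -4*9 = -36)
U(H, o) = -48 + o (U(H, o) = (-36 - 12) + o = -48 + o)
t(f) = -3 + f²/4 (t(f) = -3 + (f*(f + f))/8 = -3 + (f*(2*f))/8 = -3 + (2*f²)/8 = -3 + f²/4)
F(b) = 4*b²
2740/t(-8) + U(52, 69)/F(27) = 2740/(-3 + (¼)*(-8)²) + (-48 + 69)/((4*27²)) = 2740/(-3 + (¼)*64) + 21/((4*729)) = 2740/(-3 + 16) + 21/2916 = 2740/13 + 21*(1/2916) = 2740*(1/13) + 7/972 = 2740/13 + 7/972 = 2663371/12636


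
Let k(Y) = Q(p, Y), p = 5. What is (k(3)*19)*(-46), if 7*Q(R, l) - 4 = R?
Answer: -7866/7 ≈ -1123.7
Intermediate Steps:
Q(R, l) = 4/7 + R/7
k(Y) = 9/7 (k(Y) = 4/7 + (⅐)*5 = 4/7 + 5/7 = 9/7)
(k(3)*19)*(-46) = ((9/7)*19)*(-46) = (171/7)*(-46) = -7866/7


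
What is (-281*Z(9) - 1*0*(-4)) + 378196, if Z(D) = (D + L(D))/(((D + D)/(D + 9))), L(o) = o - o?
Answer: 375667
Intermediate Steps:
L(o) = 0
Z(D) = 9/2 + D/2 (Z(D) = (D + 0)/(((D + D)/(D + 9))) = D/(((2*D)/(9 + D))) = D/((2*D/(9 + D))) = D*((9 + D)/(2*D)) = 9/2 + D/2)
(-281*Z(9) - 1*0*(-4)) + 378196 = (-281*(9/2 + (½)*9) - 1*0*(-4)) + 378196 = (-281*(9/2 + 9/2) + 0*(-4)) + 378196 = (-281*9 + 0) + 378196 = (-2529 + 0) + 378196 = -2529 + 378196 = 375667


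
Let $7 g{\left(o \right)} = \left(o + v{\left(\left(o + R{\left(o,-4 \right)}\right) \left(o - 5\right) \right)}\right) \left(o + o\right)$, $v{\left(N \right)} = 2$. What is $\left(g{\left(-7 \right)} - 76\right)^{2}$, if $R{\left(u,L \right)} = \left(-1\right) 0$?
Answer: $4356$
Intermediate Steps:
$R{\left(u,L \right)} = 0$
$g{\left(o \right)} = \frac{2 o \left(2 + o\right)}{7}$ ($g{\left(o \right)} = \frac{\left(o + 2\right) \left(o + o\right)}{7} = \frac{\left(2 + o\right) 2 o}{7} = \frac{2 o \left(2 + o\right)}{7}$)
$\left(g{\left(-7 \right)} - 76\right)^{2} = \left(\frac{2}{7} \left(-7\right) \left(2 - 7\right) - 76\right)^{2} = \left(\frac{2}{7} \left(-7\right) \left(-5\right) - 76\right)^{2} = \left(10 - 76\right)^{2} = \left(-66\right)^{2} = 4356$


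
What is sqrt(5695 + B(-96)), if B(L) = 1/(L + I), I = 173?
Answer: 6*sqrt(937937)/77 ≈ 75.465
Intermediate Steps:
B(L) = 1/(173 + L) (B(L) = 1/(L + 173) = 1/(173 + L))
sqrt(5695 + B(-96)) = sqrt(5695 + 1/(173 - 96)) = sqrt(5695 + 1/77) = sqrt(438516/77) = 6*sqrt(937937)/77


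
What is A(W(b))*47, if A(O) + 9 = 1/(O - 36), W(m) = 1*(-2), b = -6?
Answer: -16121/38 ≈ -424.24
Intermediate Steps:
W(m) = -2
A(O) = -9 + 1/(-36 + O) (A(O) = -9 + 1/(O - 36) = -9 + 1/(-36 + O))
A(W(b))*47 = ((325 - 9*(-2))/(-36 - 2))*47 = ((325 + 18)/(-38))*47 = -1/38*343*47 = -343/38*47 = -16121/38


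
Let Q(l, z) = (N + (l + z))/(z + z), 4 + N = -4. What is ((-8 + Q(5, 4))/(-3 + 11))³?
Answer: -250047/262144 ≈ -0.95385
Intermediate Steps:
N = -8 (N = -4 - 4 = -8)
Q(l, z) = (-8 + l + z)/(2*z) (Q(l, z) = (-8 + (l + z))/(z + z) = (-8 + l + z)/((2*z)) = (-8 + l + z)*(1/(2*z)) = (-8 + l + z)/(2*z))
((-8 + Q(5, 4))/(-3 + 11))³ = ((-8 + (½)*(-8 + 5 + 4)/4)/(-3 + 11))³ = ((-8 + (½)*(¼)*1)/8)³ = ((-8 + ⅛)*(⅛))³ = (-63/8*⅛)³ = (-63/64)³ = -250047/262144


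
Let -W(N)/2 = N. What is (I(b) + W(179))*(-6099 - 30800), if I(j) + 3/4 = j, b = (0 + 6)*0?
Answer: 52950065/4 ≈ 1.3238e+7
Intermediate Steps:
b = 0 (b = 6*0 = 0)
W(N) = -2*N
I(j) = -3/4 + j
(I(b) + W(179))*(-6099 - 30800) = ((-3/4 + 0) - 2*179)*(-6099 - 30800) = (-3/4 - 358)*(-36899) = -1435/4*(-36899) = 52950065/4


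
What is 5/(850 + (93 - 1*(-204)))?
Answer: 5/1147 ≈ 0.0043592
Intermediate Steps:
5/(850 + (93 - 1*(-204))) = 5/(850 + (93 + 204)) = 5/(850 + 297) = 5/1147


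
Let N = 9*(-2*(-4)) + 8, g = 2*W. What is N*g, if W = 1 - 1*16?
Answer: -2400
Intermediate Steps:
W = -15 (W = 1 - 16 = -15)
g = -30 (g = 2*(-15) = -30)
N = 80 (N = 9*8 + 8 = 72 + 8 = 80)
N*g = 80*(-30) = -2400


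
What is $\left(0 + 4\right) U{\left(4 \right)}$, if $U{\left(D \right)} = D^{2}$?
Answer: $64$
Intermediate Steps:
$\left(0 + 4\right) U{\left(4 \right)} = \left(0 + 4\right) 4^{2} = 4 \cdot 16 = 64$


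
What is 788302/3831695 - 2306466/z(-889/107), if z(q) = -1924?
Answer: 4419595466459/3686090590 ≈ 1199.0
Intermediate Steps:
788302/3831695 - 2306466/z(-889/107) = 788302/3831695 - 2306466/(-1924) = 788302*(1/3831695) - 2306466*(-1/1924) = 788302/3831695 + 1153233/962 = 4419595466459/3686090590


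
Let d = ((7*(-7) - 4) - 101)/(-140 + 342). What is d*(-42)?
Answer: 3234/101 ≈ 32.020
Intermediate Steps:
d = -77/101 (d = ((-49 - 4) - 101)/202 = (-53 - 101)*(1/202) = -154*1/202 = -77/101 ≈ -0.76238)
d*(-42) = -77/101*(-42) = 3234/101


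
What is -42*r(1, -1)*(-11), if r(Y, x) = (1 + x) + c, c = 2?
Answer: 924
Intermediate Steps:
r(Y, x) = 3 + x (r(Y, x) = (1 + x) + 2 = 3 + x)
-42*r(1, -1)*(-11) = -42*(3 - 1)*(-11) = -42*2*(-11) = -84*(-11) = 924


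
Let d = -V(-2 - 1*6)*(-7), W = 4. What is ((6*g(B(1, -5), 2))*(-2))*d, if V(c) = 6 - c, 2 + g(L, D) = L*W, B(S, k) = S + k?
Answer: 21168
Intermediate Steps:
g(L, D) = -2 + 4*L (g(L, D) = -2 + L*4 = -2 + 4*L)
d = 98 (d = -(6 - (-2 - 1*6))*(-7) = -(6 - (-2 - 6))*(-7) = -(6 - 1*(-8))*(-7) = -(6 + 8)*(-7) = -1*14*(-7) = -14*(-7) = 98)
((6*g(B(1, -5), 2))*(-2))*d = ((6*(-2 + 4*(1 - 5)))*(-2))*98 = ((6*(-2 + 4*(-4)))*(-2))*98 = ((6*(-2 - 16))*(-2))*98 = ((6*(-18))*(-2))*98 = -108*(-2)*98 = 216*98 = 21168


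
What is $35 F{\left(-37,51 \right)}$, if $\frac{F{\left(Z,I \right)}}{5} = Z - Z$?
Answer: $0$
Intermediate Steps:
$F{\left(Z,I \right)} = 0$ ($F{\left(Z,I \right)} = 5 \left(Z - Z\right) = 5 \cdot 0 = 0$)
$35 F{\left(-37,51 \right)} = 35 \cdot 0 = 0$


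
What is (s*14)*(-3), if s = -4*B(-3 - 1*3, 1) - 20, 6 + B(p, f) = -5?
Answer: -1008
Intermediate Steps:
B(p, f) = -11 (B(p, f) = -6 - 5 = -11)
s = 24 (s = -4*(-11) - 20 = 44 - 20 = 24)
(s*14)*(-3) = (24*14)*(-3) = 336*(-3) = -1008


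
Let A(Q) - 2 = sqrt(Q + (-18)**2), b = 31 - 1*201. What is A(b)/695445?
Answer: 2/695445 + sqrt(154)/695445 ≈ 2.0720e-5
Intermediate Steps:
b = -170 (b = 31 - 201 = -170)
A(Q) = 2 + sqrt(324 + Q) (A(Q) = 2 + sqrt(Q + (-18)**2) = 2 + sqrt(Q + 324) = 2 + sqrt(324 + Q))
A(b)/695445 = (2 + sqrt(324 - 170))/695445 = (2 + sqrt(154))*(1/695445) = 2/695445 + sqrt(154)/695445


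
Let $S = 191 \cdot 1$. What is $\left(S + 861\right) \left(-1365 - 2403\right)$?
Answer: $-3963936$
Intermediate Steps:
$S = 191$
$\left(S + 861\right) \left(-1365 - 2403\right) = \left(191 + 861\right) \left(-1365 - 2403\right) = 1052 \left(-3768\right) = -3963936$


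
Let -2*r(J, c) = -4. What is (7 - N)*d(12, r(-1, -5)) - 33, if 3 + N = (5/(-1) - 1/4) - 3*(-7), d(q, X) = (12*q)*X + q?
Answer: -1758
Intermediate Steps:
r(J, c) = 2 (r(J, c) = -½*(-4) = 2)
d(q, X) = q + 12*X*q (d(q, X) = 12*X*q + q = q + 12*X*q)
N = 51/4 (N = -3 + ((5/(-1) - 1/4) - 3*(-7)) = -3 + ((5*(-1) - 1*¼) - 1*(-21)) = -3 + ((-5 - ¼) + 21) = -3 + (-21/4 + 21) = -3 + 63/4 = 51/4 ≈ 12.750)
(7 - N)*d(12, r(-1, -5)) - 33 = (7 - 1*51/4)*(12*(1 + 12*2)) - 33 = (7 - 51/4)*(12*(1 + 24)) - 33 = -69*25 - 33 = -23/4*300 - 33 = -1725 - 33 = -1758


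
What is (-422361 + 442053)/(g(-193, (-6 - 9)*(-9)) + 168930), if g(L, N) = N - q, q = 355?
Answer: 9846/84355 ≈ 0.11672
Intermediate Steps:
g(L, N) = -355 + N (g(L, N) = N - 1*355 = N - 355 = -355 + N)
(-422361 + 442053)/(g(-193, (-6 - 9)*(-9)) + 168930) = (-422361 + 442053)/((-355 + (-6 - 9)*(-9)) + 168930) = 19692/((-355 - 15*(-9)) + 168930) = 19692/((-355 + 135) + 168930) = 19692/(-220 + 168930) = 19692/168710 = 19692*(1/168710) = 9846/84355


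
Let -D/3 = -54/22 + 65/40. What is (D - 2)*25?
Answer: 1075/88 ≈ 12.216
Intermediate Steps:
D = 219/88 (D = -3*(-54/22 + 65/40) = -3*(-54*1/22 + 65*(1/40)) = -3*(-27/11 + 13/8) = -3*(-73/88) = 219/88 ≈ 2.4886)
(D - 2)*25 = (219/88 - 2)*25 = (43/88)*25 = 1075/88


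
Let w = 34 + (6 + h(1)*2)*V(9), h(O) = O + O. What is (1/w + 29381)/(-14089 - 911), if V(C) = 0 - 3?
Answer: -1567/800 ≈ -1.9587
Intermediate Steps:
h(O) = 2*O
V(C) = -3
w = 4 (w = 34 + (6 + (2*1)*2)*(-3) = 34 + (6 + 2*2)*(-3) = 34 + (6 + 4)*(-3) = 34 + 10*(-3) = 34 - 30 = 4)
(1/w + 29381)/(-14089 - 911) = (1/4 + 29381)/(-14089 - 911) = (¼ + 29381)/(-15000) = (117525/4)*(-1/15000) = -1567/800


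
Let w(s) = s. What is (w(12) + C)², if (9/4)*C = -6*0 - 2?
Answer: 10000/81 ≈ 123.46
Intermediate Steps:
C = -8/9 (C = 4*(-6*0 - 2)/9 = 4*(0 - 2)/9 = (4/9)*(-2) = -8/9 ≈ -0.88889)
(w(12) + C)² = (12 - 8/9)² = (100/9)² = 10000/81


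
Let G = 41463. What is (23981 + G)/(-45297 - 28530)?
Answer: -65444/73827 ≈ -0.88645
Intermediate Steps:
(23981 + G)/(-45297 - 28530) = (23981 + 41463)/(-45297 - 28530) = 65444/(-73827) = 65444*(-1/73827) = -65444/73827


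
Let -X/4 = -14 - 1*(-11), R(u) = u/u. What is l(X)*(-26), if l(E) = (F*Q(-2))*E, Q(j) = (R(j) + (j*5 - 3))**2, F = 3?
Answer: -134784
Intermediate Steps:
R(u) = 1
Q(j) = (-2 + 5*j)**2 (Q(j) = (1 + (j*5 - 3))**2 = (1 + (5*j - 3))**2 = (1 + (-3 + 5*j))**2 = (-2 + 5*j)**2)
X = 12 (X = -4*(-14 - 1*(-11)) = -4*(-14 + 11) = -4*(-3) = 12)
l(E) = 432*E (l(E) = (3*(-2 + 5*(-2))**2)*E = (3*(-2 - 10)**2)*E = (3*(-12)**2)*E = (3*144)*E = 432*E)
l(X)*(-26) = (432*12)*(-26) = 5184*(-26) = -134784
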